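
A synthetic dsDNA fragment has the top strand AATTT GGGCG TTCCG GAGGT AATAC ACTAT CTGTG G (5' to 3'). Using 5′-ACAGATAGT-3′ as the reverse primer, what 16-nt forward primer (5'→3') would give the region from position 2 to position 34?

5'-ATTTGGGCGTTCCGGA-3'

The reverse primer's reverse complement ACTATCTGT matches the template at positions 26–34; the product starts at position 2.
The forward primer is identical to the top strand over positions 2–17: ATTTGGGCGTTCCGGA.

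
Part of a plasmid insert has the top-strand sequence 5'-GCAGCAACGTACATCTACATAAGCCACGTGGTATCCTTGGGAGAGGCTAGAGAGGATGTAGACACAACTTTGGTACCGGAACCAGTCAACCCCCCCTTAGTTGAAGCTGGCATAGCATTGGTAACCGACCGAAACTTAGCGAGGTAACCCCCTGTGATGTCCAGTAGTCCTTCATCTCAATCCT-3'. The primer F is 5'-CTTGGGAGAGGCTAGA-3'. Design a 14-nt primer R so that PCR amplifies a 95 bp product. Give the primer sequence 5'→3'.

5'-GGTCGGTTACCAAT-3'

The forward primer binds at positions 36–51, so a 95 bp product ends at position 36 + 95 − 1 = 130.
The reverse primer anneals to the top strand over positions 117–130, i.e. to ATTGGTAACCGACC.
Its sequence written 5'→3' is the reverse complement: GGTCGGTTACCAAT.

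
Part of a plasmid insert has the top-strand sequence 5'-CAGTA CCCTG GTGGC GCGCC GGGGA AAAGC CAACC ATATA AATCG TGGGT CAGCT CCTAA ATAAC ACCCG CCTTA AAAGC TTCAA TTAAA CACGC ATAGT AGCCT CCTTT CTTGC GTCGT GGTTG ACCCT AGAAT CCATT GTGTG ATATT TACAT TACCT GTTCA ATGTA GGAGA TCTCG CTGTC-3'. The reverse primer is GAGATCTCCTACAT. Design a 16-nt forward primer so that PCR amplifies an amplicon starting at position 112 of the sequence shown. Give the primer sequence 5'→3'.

5'-TTGCGTCGTGGTTGAC-3'

The reverse primer's reverse complement ATGTAGGAGATCTC matches the template at positions 166–179; the product starts at position 112.
The forward primer is identical to the top strand over positions 112–127: TTGCGTCGTGGTTGAC.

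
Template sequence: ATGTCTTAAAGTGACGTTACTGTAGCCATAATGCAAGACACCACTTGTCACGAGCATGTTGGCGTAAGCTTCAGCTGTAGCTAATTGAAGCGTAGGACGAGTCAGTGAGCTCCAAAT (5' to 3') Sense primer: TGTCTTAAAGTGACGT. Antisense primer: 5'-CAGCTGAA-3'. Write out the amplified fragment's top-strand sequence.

5'-TGTCTTAAAGTGACGTTACTGTAGCCATAATGCAAGACACCACTTGTCACGAGCATGTTGGCGTAAGCTTCAGCTG-3'

Scanning the template, TGTCTTAAAGTGACGT occurs at positions 2–17; this primer anneals to the bottom strand there with its 3' end pointing downstream.
Reverse complement of the reverse primer: TTCAGCTG. This occurs on the top strand at positions 70–77.
The product is the template from position 2 through 77 (76 bp).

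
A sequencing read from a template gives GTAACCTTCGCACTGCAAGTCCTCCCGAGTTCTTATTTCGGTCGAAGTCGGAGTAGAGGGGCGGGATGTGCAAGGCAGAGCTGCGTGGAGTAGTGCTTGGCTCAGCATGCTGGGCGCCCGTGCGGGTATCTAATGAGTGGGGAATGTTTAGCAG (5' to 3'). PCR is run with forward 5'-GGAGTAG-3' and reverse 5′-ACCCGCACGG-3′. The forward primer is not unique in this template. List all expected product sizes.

The forward primer GGAGTAG matches the top strand at positions 50–56, 87–93.
The reverse primer's reverse complement is CCGTGCGGGT, matching at positions 118–127.
Each forward site pairs with the reverse site to give a product ending at position 127: sizes 78, 41 bp.

78 bp, 41 bp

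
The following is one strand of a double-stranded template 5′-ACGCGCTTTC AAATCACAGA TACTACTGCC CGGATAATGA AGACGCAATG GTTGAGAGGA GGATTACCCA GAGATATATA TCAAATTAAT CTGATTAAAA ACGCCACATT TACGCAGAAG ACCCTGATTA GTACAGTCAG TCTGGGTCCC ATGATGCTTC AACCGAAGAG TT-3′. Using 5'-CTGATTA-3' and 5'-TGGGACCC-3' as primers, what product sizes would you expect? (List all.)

61 bp, 28 bp

The forward primer CTGATTA matches the top strand at positions 91–97, 124–130.
The reverse primer's reverse complement is GGGTCCCA, matching at positions 144–151.
Each forward site pairs with the reverse site to give a product ending at position 151: sizes 61, 28 bp.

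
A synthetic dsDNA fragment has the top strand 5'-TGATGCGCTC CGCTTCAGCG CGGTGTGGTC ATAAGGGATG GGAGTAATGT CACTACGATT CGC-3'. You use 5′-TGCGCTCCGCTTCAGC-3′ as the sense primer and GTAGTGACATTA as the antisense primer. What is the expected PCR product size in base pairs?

53 bp

Scanning the template, TGCGCTCCGCTTCAGC occurs at positions 4–19; this primer anneals to the bottom strand there with its 3' end pointing downstream.
The reverse primer's reverse complement is TAATGTCACTAC, which matches the template at positions 45–56.
Product length = (reverse-primer end) − (forward-primer start) + 1 = 56 − 4 + 1 = 53 bp.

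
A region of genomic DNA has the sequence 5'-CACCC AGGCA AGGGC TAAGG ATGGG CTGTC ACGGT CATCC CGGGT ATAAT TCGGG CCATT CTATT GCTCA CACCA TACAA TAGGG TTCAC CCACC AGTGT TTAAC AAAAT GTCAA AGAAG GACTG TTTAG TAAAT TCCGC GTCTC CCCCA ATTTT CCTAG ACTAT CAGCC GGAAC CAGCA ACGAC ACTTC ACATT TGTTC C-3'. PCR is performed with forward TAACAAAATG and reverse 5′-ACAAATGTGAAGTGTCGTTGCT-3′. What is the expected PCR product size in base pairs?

The forward primer matches the template at positions 102–111.
The reverse primer's reverse complement is AGCAACGACACTTCACATTTGT, which matches the template at positions 177–198.
Amplicon spans positions 102–198: 97 bp.

97 bp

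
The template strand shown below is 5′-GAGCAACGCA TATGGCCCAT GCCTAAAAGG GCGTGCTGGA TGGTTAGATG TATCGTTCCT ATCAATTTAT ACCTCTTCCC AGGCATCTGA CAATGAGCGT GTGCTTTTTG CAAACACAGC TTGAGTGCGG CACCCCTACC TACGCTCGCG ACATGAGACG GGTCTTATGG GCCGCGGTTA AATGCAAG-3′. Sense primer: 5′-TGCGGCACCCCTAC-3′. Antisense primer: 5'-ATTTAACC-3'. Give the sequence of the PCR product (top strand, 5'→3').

The forward primer matches the template at positions 126–139.
Taking the reverse complement of ATTTAACC gives GGTTAAAT, found at positions 176–183 on the template; the primer anneals here to the top strand with its 3' end pointing upstream.
The product is the template from position 126 through 183 (58 bp).

5'-TGCGGCACCCCTACCTACGCTCGCGACATGAGACGGGTCTTATGGGCCGCGGTTAAAT-3'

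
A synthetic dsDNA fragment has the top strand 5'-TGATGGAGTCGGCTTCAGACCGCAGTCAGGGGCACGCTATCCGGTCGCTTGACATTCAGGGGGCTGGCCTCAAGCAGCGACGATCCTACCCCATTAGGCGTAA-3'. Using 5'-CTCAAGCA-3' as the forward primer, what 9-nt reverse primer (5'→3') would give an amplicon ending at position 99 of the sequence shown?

The forward primer binds at positions 69–76; the product's 3' end on the top strand is position 99.
The reverse primer anneals to the top strand over positions 91–99, i.e. to CCATTAGGC.
Its sequence written 5'→3' is the reverse complement: GCCTAATGG.

5'-GCCTAATGG-3'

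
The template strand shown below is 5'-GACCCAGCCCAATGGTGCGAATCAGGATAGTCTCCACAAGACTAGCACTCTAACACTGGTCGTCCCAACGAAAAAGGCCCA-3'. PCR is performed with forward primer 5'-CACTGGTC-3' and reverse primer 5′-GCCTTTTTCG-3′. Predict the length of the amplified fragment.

Forward primer CACTGGTC is found on the top strand at positions 54–61.
Taking the reverse complement of GCCTTTTTCG gives CGAAAAAGGC, found at positions 69–78 on the template; the primer anneals here to the top strand with its 3' end pointing upstream.
Product length = (reverse-primer end) − (forward-primer start) + 1 = 78 − 54 + 1 = 25 bp.

25 bp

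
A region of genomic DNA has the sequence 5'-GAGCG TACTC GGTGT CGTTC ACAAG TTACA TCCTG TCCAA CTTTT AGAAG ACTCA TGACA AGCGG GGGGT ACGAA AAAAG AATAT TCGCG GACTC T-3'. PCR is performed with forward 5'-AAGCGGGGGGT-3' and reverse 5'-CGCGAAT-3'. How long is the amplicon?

Scanning the template, AAGCGGGGGGT occurs at positions 60–70; this primer anneals to the bottom strand there with its 3' end pointing downstream.
The reverse primer's reverse complement is ATTCGCG, which matches the template at positions 84–90.
Amplicon spans positions 60–90: 31 bp.

31 bp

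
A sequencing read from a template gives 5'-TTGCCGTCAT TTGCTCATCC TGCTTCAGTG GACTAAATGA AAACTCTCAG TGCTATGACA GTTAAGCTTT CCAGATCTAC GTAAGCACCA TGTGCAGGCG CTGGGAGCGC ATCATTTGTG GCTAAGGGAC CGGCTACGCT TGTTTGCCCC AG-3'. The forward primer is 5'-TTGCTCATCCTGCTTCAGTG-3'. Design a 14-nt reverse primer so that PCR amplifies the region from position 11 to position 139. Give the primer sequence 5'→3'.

5'-GCGTAGCCGGTCCC-3'

The product's 3' end on the top strand is position 139.
The reverse primer anneals to the top strand over positions 126–139, i.e. to GGGACCGGCTACGC.
Its sequence written 5'→3' is the reverse complement: GCGTAGCCGGTCCC.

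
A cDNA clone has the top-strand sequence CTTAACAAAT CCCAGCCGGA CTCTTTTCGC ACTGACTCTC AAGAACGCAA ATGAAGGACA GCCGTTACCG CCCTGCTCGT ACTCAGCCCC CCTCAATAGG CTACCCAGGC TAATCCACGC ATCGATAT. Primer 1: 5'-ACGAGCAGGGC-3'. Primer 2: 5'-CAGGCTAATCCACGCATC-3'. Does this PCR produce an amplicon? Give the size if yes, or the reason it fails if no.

Primer 1 (ACGAGCAGGGC) has reverse complement GCCCTGCTCGT, which matches the top strand at positions 70–80; primer 1 anneals to the top strand there with its 3' end pointing upstream toward position 70.
Primer 2 (CAGGCTAATCCACGCATC) matches the top strand directly at positions 106–123; it anneals to the bottom strand with its 3' end pointing downstream toward position 123.
The 3' ends diverge (primer 1 extends toward position 1, primer 2 toward position 128), so the primers never converge on a shared product.

No product — the primers' 3' ends point away from each other.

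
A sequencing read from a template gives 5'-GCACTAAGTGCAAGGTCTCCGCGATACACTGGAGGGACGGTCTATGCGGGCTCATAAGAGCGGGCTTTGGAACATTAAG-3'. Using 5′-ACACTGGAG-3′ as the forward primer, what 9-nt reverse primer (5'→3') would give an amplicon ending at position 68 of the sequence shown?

5'-AAAGCCCGC-3'

The forward primer binds at positions 26–34; the product's 3' end on the top strand is position 68.
The reverse primer anneals to the top strand over positions 60–68, i.e. to GCGGGCTTT.
Its sequence written 5'→3' is the reverse complement: AAAGCCCGC.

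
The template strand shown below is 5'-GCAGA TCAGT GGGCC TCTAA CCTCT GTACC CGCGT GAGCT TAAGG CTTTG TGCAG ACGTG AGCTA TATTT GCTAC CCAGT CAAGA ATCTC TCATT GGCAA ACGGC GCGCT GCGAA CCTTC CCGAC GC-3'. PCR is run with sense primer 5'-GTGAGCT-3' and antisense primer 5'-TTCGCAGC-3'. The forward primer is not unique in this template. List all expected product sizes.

82 bp, 58 bp

The forward primer GTGAGCT matches the top strand at positions 34–40, 58–64.
The reverse primer's reverse complement is GCTGCGAA, matching at positions 108–115.
Each forward site pairs with the reverse site to give a product ending at position 115: sizes 82, 58 bp.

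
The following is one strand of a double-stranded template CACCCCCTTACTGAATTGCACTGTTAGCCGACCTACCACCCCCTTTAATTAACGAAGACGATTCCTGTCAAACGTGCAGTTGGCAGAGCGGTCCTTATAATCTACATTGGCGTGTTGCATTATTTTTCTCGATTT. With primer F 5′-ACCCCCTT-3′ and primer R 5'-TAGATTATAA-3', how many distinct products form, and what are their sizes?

The forward primer ACCCCCTT matches the top strand at positions 2–9, 38–45.
The reverse primer's reverse complement is TTATAATCTA, matching at positions 95–104.
Each forward site pairs with the reverse site to give a product ending at position 104: sizes 103, 67 bp.

Two products: 103 bp, 67 bp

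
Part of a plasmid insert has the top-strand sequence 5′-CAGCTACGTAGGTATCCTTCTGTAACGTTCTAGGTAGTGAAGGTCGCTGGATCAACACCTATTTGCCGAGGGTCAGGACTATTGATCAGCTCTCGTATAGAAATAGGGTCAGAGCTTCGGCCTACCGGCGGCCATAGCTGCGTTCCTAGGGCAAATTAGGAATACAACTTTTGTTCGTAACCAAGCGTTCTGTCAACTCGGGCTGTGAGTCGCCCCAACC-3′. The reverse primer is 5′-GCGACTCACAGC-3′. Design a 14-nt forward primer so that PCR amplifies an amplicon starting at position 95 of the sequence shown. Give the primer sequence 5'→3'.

5'-GTATAGAAATAGGG-3'

The reverse primer's reverse complement GCTGTGAGTCGC matches the template at positions 202–213; the product starts at position 95.
The forward primer is identical to the top strand over positions 95–108: GTATAGAAATAGGG.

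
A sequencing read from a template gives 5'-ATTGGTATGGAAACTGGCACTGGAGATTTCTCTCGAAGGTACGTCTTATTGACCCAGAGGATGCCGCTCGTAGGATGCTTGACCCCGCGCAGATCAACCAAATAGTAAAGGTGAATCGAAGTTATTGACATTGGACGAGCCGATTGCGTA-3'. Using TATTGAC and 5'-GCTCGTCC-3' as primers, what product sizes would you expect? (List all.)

94 bp, 18 bp

The forward primer TATTGAC matches the top strand at positions 47–53, 123–129.
The reverse primer's reverse complement is GGACGAGC, matching at positions 133–140.
Each forward site pairs with the reverse site to give a product ending at position 140: sizes 94, 18 bp.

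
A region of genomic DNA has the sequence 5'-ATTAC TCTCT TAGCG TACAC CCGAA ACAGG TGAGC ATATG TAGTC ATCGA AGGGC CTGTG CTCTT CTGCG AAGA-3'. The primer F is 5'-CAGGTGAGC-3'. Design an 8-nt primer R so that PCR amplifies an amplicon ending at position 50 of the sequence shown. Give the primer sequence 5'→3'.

5'-TCGATGAC-3'

The forward primer binds at positions 27–35; the product's 3' end on the top strand is position 50.
The reverse primer anneals to the top strand over positions 43–50, i.e. to GTCATCGA.
Its sequence written 5'→3' is the reverse complement: TCGATGAC.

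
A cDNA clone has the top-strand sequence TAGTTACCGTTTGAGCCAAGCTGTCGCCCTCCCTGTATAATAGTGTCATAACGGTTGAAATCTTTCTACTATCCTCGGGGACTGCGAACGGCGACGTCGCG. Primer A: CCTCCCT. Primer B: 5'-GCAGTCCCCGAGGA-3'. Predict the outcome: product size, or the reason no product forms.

Yes — a 58 bp product.

Primer A (CCTCCCT) matches the top strand at positions 28–34; it acts as a forward primer.
Primer B's reverse complement is TCCTCGGGGACTGC, matching the top strand at positions 72–85; it acts as a reverse primer.
The 3' ends face each other across positions 28–85, giving a 58 bp product.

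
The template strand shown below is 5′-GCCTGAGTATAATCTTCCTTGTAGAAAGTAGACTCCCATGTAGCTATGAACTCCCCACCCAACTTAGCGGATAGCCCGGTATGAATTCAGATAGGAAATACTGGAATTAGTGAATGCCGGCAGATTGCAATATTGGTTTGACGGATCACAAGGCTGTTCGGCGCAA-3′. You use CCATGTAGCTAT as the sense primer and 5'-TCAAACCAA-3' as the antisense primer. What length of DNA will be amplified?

Scanning the template, CCATGTAGCTAT occurs at positions 36–47; this primer anneals to the bottom strand there with its 3' end pointing downstream.
Reverse complement of the reverse primer: TTGGTTTGA. This occurs on the top strand at positions 133–141.
Amplicon spans positions 36–141: 106 bp.

106 bp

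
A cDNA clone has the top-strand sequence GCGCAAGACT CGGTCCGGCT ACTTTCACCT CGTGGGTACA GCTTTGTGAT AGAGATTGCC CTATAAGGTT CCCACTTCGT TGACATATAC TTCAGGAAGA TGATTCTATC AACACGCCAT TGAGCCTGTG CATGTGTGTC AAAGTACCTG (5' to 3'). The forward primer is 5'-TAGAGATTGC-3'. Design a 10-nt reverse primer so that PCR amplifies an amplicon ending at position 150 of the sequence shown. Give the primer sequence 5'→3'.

The forward primer binds at positions 50–59; the product's 3' end on the top strand is position 150.
The reverse primer anneals to the top strand over positions 141–150, i.e. to AAAGTACCTG.
Its sequence written 5'→3' is the reverse complement: CAGGTACTTT.

5'-CAGGTACTTT-3'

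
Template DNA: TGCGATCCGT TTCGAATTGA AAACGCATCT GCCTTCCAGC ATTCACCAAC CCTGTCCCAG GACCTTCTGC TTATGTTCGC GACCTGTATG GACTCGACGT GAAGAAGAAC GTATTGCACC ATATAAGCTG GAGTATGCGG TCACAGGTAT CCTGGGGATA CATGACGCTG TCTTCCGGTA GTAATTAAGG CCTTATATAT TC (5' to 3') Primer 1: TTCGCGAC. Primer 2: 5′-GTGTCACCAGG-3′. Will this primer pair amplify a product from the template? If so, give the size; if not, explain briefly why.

Primer 2 (GTGTCACCAGG) does not match the top strand, and its reverse complement CCTGGTGACAC does not match either.
With no annealing site for primer 2, no amplification occurs.

No product — primer 2 has no binding site in the template.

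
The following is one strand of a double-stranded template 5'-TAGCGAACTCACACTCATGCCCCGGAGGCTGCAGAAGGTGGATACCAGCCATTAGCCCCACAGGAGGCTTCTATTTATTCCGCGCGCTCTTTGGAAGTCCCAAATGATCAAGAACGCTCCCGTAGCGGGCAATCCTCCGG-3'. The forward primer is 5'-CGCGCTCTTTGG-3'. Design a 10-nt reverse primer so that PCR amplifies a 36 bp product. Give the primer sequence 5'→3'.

5'-AGCGTTCTTG-3'

The forward primer binds at positions 83–94, so a 36 bp product ends at position 83 + 36 − 1 = 118.
The reverse primer anneals to the top strand over positions 109–118, i.e. to CAAGAACGCT.
Its sequence written 5'→3' is the reverse complement: AGCGTTCTTG.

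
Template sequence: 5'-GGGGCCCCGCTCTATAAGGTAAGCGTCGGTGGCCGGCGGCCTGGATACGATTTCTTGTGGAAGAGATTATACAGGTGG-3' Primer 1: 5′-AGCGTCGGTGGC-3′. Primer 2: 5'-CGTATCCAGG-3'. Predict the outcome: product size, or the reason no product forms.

Primer 1 (AGCGTCGGTGGC) matches the top strand at positions 22–33; it acts as a forward primer.
Primer 2's reverse complement is CCTGGATACG, matching the top strand at positions 40–49; it acts as a reverse primer.
The 3' ends face each other across positions 22–49, giving a 28 bp product.

Yes — a 28 bp product.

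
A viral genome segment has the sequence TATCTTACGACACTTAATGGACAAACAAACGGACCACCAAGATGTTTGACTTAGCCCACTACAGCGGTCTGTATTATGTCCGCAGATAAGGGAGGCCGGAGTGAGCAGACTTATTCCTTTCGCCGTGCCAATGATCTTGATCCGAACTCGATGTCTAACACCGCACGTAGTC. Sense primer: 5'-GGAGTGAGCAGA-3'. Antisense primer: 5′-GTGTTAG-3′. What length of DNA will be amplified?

Forward primer GGAGTGAGCAGA is found on the top strand at positions 98–109.
Reverse complement of the reverse primer: CTAACAC. This occurs on the top strand at positions 155–161.
Amplicon spans positions 98–161: 64 bp.

64 bp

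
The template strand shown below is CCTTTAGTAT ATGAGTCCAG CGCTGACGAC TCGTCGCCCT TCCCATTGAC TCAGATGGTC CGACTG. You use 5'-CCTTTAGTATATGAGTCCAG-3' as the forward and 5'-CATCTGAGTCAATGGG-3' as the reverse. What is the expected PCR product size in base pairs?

Forward primer CCTTTAGTATATGAGTCCAG is found on the top strand at positions 1–20.
The reverse primer's reverse complement is CCCATTGACTCAGATG, which matches the template at positions 42–57.
The product runs from position 1 to position 57, so its length is 57 − 1 + 1 = 57 bp.

57 bp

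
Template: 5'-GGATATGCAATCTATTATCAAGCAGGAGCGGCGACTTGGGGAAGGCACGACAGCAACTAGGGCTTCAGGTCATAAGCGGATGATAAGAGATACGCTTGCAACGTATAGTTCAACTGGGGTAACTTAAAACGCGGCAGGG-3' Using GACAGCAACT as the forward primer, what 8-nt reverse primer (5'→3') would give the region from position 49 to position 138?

The product's 3' end on the top strand is position 138.
The reverse primer anneals to the top strand over positions 131–138, i.e. to GCGGCAGG.
Its sequence written 5'→3' is the reverse complement: CCTGCCGC.

5'-CCTGCCGC-3'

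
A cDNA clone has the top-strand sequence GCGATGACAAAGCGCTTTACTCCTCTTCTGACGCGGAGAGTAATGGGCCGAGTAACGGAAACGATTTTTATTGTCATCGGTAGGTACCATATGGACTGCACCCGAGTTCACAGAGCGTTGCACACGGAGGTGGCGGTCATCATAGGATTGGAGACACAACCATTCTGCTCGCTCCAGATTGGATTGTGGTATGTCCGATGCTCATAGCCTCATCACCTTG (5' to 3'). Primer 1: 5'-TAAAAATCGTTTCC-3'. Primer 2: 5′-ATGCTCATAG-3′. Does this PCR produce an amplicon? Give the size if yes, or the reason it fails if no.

Primer 1 (TAAAAATCGTTTCC) has reverse complement GGAAACGATTTTTA, which matches the top strand at positions 57–70; primer 1 anneals to the top strand there with its 3' end pointing upstream toward position 57.
Primer 2 (ATGCTCATAG) matches the top strand directly at positions 198–207; it anneals to the bottom strand with its 3' end pointing downstream toward position 207.
The 3' ends diverge (primer 1 extends toward position 1, primer 2 toward position 220), so the primers never converge on a shared product.

No product — the primers' 3' ends point away from each other.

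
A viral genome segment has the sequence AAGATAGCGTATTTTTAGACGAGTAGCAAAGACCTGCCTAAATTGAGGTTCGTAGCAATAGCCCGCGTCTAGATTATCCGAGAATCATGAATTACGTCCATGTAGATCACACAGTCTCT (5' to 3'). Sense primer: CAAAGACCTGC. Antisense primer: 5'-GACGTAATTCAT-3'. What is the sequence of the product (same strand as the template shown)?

Scanning the template, CAAAGACCTGC occurs at positions 27–37; this primer anneals to the bottom strand there with its 3' end pointing downstream.
Reverse complement of the reverse primer: ATGAATTACGTC. This occurs on the top strand at positions 87–98.
The product is the template from position 27 through 98 (72 bp).

5'-CAAAGACCTGCCTAAATTGAGGTTCGTAGCAATAGCCCGCGTCTAGATTATCCGAGAATCATGAATTACGTC-3'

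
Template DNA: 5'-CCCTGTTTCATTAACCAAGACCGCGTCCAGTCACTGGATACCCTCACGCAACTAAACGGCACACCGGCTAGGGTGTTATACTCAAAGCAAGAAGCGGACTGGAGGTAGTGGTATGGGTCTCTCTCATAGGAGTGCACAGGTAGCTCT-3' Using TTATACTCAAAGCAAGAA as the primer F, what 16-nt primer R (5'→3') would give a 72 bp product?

5'-AGAGCTACCTGTGCAC-3'

The forward primer binds at positions 76–93, so a 72 bp product ends at position 76 + 72 − 1 = 147.
The reverse primer anneals to the top strand over positions 132–147, i.e. to GTGCACAGGTAGCTCT.
Its sequence written 5'→3' is the reverse complement: AGAGCTACCTGTGCAC.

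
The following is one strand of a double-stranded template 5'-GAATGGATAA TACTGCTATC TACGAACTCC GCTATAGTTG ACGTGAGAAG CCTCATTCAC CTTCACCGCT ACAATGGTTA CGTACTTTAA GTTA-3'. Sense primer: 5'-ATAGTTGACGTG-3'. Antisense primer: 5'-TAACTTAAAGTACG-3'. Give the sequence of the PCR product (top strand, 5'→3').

5'-ATAGTTGACGTGAGAAGCCTCATTCACCTTCACCGCTACAATGGTTACGTACTTTAAGTTA-3'

The forward primer matches the template at positions 34–45.
The reverse primer's reverse complement is CGTACTTTAAGTTA, which matches the template at positions 81–94.
The product is the template from position 34 through 94 (61 bp).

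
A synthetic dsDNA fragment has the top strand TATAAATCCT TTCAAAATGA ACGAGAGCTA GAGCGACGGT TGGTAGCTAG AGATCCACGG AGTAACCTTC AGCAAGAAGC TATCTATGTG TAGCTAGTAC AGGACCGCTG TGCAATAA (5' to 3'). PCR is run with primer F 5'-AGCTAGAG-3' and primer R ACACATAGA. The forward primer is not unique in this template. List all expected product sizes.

The forward primer AGCTAGAG matches the top strand at positions 26–33, 45–52.
The reverse primer's reverse complement is TCTATGTGT, matching at positions 83–91.
Each forward site pairs with the reverse site to give a product ending at position 91: sizes 66, 47 bp.

66 bp, 47 bp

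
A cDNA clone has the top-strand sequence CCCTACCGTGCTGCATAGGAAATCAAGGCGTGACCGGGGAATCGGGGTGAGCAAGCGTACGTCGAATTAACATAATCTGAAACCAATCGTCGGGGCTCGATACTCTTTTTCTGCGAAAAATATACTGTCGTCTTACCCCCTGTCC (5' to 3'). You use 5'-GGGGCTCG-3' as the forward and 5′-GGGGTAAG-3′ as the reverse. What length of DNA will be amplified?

48 bp

The forward primer matches the template at positions 92–99.
Reverse complement of the reverse primer: CTTACCCC. This occurs on the top strand at positions 132–139.
Amplicon spans positions 92–139: 48 bp.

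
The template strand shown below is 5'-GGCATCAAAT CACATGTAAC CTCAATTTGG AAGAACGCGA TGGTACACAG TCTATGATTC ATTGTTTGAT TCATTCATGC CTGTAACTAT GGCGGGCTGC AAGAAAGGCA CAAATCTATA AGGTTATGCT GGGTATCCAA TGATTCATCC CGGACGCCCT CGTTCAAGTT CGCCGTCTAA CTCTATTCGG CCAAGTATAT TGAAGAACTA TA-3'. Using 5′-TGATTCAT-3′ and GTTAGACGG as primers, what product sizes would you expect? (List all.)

The forward primer TGATTCAT matches the top strand at positions 55–62, 67–74, 141–148.
The reverse primer's reverse complement is CCGTCTAAC, matching at positions 173–181.
Each forward site pairs with the reverse site to give a product ending at position 181: sizes 127, 115, 41 bp.

127 bp, 115 bp, 41 bp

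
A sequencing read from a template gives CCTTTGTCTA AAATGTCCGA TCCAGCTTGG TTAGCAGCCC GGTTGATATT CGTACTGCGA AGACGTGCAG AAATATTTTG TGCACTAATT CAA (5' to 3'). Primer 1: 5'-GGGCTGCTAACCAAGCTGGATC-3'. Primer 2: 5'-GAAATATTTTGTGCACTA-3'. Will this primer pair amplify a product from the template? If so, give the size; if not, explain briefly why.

Primer 1 (GGGCTGCTAACCAAGCTGGATC) has reverse complement GATCCAGCTTGGTTAGCAGCCC, which matches the top strand at positions 19–40; primer 1 anneals to the top strand there with its 3' end pointing upstream toward position 19.
Primer 2 (GAAATATTTTGTGCACTA) matches the top strand directly at positions 70–87; it anneals to the bottom strand with its 3' end pointing downstream toward position 87.
The 3' ends diverge (primer 1 extends toward position 1, primer 2 toward position 93), so the primers never converge on a shared product.

No product — the primers' 3' ends point away from each other.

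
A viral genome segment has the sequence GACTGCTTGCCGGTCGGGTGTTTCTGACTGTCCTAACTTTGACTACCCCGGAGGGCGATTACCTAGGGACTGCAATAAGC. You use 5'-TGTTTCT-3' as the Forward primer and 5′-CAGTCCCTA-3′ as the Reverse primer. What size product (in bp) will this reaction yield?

Scanning the template, TGTTTCT occurs at positions 19–25; this primer anneals to the bottom strand there with its 3' end pointing downstream.
The reverse primer's reverse complement is TAGGGACTG, which matches the template at positions 64–72.
Product length = (reverse-primer end) − (forward-primer start) + 1 = 72 − 19 + 1 = 54 bp.

54 bp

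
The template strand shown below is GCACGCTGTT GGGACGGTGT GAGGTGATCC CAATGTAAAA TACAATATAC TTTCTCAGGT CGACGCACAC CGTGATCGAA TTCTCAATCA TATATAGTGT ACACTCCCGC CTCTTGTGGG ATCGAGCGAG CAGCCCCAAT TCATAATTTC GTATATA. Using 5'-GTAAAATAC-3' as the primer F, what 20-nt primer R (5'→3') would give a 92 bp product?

5'-CTCGATCCCACAAGAGGCGG-3'

The forward primer binds at positions 35–43, so a 92 bp product ends at position 35 + 92 − 1 = 126.
The reverse primer anneals to the top strand over positions 107–126, i.e. to CCGCCTCTTGTGGGATCGAG.
Its sequence written 5'→3' is the reverse complement: CTCGATCCCACAAGAGGCGG.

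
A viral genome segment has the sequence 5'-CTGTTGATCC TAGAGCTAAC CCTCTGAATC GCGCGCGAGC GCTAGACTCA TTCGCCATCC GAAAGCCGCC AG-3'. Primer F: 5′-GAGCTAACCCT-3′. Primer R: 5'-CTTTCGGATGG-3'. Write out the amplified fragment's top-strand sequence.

5'-GAGCTAACCCTCTGAATCGCGCGCGAGCGCTAGACTCATTCGCCATCCGAAAG-3'

Scanning the template, GAGCTAACCCT occurs at positions 13–23; this primer anneals to the bottom strand there with its 3' end pointing downstream.
Taking the reverse complement of CTTTCGGATGG gives CCATCCGAAAG, found at positions 55–65 on the template; the primer anneals here to the top strand with its 3' end pointing upstream.
The product is the template from position 13 through 65 (53 bp).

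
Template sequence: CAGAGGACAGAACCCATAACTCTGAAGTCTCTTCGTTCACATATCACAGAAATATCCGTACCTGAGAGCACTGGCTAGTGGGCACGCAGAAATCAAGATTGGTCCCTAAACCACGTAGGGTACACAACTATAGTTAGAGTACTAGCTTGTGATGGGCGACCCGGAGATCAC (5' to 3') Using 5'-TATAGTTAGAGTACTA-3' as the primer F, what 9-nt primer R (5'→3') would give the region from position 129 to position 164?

5'-CCGGGTCGC-3'

The product's 3' end on the top strand is position 164.
The reverse primer anneals to the top strand over positions 156–164, i.e. to GCGACCCGG.
Its sequence written 5'→3' is the reverse complement: CCGGGTCGC.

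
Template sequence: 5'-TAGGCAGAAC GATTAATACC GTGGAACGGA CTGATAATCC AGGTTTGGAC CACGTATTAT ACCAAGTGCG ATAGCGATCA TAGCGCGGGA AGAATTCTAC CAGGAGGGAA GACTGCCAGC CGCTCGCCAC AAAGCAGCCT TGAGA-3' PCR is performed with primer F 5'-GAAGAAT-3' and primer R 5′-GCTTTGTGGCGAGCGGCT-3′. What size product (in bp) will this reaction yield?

The forward primer matches the template at positions 89–95.
Reverse complement of the reverse primer: AGCCGCTCGCCACAAAGC. This occurs on the top strand at positions 118–135.
The product runs from position 89 to position 135, so its length is 135 − 89 + 1 = 47 bp.

47 bp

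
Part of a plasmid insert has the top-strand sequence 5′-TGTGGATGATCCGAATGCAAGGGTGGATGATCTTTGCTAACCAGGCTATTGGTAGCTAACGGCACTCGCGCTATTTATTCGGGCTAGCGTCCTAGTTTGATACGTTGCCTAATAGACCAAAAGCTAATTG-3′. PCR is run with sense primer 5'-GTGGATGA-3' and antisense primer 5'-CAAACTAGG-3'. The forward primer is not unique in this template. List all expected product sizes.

The forward primer GTGGATGA matches the top strand at positions 2–9, 23–30.
The reverse primer's reverse complement is CCTAGTTTG, matching at positions 91–99.
Each forward site pairs with the reverse site to give a product ending at position 99: sizes 98, 77 bp.

98 bp, 77 bp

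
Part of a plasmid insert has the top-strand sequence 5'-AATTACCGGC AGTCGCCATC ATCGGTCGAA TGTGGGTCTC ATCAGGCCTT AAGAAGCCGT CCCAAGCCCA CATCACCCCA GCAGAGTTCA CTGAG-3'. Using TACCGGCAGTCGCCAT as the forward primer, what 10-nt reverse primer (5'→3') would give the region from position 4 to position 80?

5'-TGGGGTGATG-3'

The product's 3' end on the top strand is position 80.
The reverse primer anneals to the top strand over positions 71–80, i.e. to CATCACCCCA.
Its sequence written 5'→3' is the reverse complement: TGGGGTGATG.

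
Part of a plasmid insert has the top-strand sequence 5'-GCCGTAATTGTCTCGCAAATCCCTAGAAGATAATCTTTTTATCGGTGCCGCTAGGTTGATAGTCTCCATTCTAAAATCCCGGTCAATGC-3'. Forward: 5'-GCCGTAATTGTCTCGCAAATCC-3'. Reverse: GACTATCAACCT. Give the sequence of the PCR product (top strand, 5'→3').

The forward primer matches the template at positions 1–22.
The reverse primer's reverse complement is AGGTTGATAGTC, which matches the template at positions 53–64.
The product is the template from position 1 through 64 (64 bp).

5'-GCCGTAATTGTCTCGCAAATCCCTAGAAGATAATCTTTTTATCGGTGCCGCTAGGTTGATAGTC-3'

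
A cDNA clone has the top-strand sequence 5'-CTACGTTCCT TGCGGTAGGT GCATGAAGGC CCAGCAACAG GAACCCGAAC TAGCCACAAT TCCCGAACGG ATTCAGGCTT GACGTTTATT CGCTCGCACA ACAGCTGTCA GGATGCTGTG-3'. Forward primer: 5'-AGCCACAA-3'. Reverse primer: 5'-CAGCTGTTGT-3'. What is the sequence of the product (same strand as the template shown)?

The forward primer matches the template at positions 52–59.
The reverse primer's reverse complement is ACAACAGCTG, which matches the template at positions 98–107.
The product is the template from position 52 through 107 (56 bp).

5'-AGCCACAATTCCCGAACGGATTCAGGCTTGACGTTTATTCGCTCGCACAACAGCTG-3'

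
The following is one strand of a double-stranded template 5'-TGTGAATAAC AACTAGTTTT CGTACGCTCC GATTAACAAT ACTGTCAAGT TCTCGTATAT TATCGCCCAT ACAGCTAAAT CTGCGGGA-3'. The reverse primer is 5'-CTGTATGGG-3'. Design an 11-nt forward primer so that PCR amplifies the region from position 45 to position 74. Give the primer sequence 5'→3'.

The reverse primer's reverse complement CCCATACAG matches the template at positions 66–74; the product starts at position 45.
The forward primer is identical to the top strand over positions 45–55: TCAAGTTCTCG.

5'-TCAAGTTCTCG-3'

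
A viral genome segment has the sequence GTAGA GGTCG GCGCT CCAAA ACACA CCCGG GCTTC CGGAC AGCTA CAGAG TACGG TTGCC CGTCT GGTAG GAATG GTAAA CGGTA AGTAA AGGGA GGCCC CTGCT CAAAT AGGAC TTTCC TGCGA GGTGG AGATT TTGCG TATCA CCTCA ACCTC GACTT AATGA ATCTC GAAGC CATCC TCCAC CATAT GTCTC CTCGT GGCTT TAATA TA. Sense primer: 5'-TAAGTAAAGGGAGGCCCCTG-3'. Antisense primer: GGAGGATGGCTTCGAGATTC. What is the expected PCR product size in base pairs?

Forward primer TAAGTAAAGGGAGGCCCCTG is found on the top strand at positions 84–103.
Reverse complement of the reverse primer: GAATCTCGAAGCCATCCTCC. This occurs on the top strand at positions 164–183.
Product length = (reverse-primer end) − (forward-primer start) + 1 = 183 − 84 + 1 = 100 bp.

100 bp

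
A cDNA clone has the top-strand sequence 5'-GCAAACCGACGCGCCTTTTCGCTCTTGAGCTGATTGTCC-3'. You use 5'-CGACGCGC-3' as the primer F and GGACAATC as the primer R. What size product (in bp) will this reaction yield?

Scanning the template, CGACGCGC occurs at positions 7–14; this primer anneals to the bottom strand there with its 3' end pointing downstream.
Reverse complement of the reverse primer: GATTGTCC. This occurs on the top strand at positions 32–39.
Amplicon spans positions 7–39: 33 bp.

33 bp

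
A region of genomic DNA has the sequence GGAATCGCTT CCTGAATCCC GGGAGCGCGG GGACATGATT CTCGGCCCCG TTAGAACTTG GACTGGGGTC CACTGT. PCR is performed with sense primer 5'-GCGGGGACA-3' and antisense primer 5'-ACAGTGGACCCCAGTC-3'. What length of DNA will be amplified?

Scanning the template, GCGGGGACA occurs at positions 27–35; this primer anneals to the bottom strand there with its 3' end pointing downstream.
Taking the reverse complement of ACAGTGGACCCCAGTC gives GACTGGGGTCCACTGT, found at positions 61–76 on the template; the primer anneals here to the top strand with its 3' end pointing upstream.
Product length = (reverse-primer end) − (forward-primer start) + 1 = 76 − 27 + 1 = 50 bp.

50 bp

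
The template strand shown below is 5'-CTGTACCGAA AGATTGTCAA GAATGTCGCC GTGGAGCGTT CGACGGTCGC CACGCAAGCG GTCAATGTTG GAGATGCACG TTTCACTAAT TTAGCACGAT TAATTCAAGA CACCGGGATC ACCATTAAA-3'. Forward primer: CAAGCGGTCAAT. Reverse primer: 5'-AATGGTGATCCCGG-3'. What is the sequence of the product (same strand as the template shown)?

Forward primer CAAGCGGTCAAT is found on the top strand at positions 55–66.
Taking the reverse complement of AATGGTGATCCCGG gives CCGGGATCACCATT, found at positions 113–126 on the template; the primer anneals here to the top strand with its 3' end pointing upstream.
The product is the template from position 55 through 126 (72 bp).

5'-CAAGCGGTCAATGTTGGAGATGCACGTTTCACTAATTTAGCACGATTAATTCAAGACACCGGGATCACCATT-3'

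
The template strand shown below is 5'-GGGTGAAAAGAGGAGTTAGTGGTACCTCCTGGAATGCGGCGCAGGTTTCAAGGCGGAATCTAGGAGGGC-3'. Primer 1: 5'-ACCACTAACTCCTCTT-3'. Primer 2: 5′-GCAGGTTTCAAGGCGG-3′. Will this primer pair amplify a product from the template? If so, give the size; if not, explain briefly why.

No product — the primers' 3' ends point away from each other.

Primer 1 (ACCACTAACTCCTCTT) has reverse complement AAGAGGAGTTAGTGGT, which matches the top strand at positions 8–23; primer 1 anneals to the top strand there with its 3' end pointing upstream toward position 8.
Primer 2 (GCAGGTTTCAAGGCGG) matches the top strand directly at positions 41–56; it anneals to the bottom strand with its 3' end pointing downstream toward position 56.
The 3' ends diverge (primer 1 extends toward position 1, primer 2 toward position 69), so the primers never converge on a shared product.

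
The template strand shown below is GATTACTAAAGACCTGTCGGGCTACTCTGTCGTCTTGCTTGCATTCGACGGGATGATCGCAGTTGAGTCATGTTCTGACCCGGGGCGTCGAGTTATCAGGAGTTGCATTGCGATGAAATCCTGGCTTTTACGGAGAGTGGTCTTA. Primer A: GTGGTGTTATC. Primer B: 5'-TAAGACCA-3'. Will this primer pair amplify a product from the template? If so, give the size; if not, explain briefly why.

Primer A (GTGGTGTTATC) does not match the top strand, and its reverse complement GATAACACCAC does not match either.
With no annealing site for primer A, no amplification occurs.

No product — primer A has no binding site in the template.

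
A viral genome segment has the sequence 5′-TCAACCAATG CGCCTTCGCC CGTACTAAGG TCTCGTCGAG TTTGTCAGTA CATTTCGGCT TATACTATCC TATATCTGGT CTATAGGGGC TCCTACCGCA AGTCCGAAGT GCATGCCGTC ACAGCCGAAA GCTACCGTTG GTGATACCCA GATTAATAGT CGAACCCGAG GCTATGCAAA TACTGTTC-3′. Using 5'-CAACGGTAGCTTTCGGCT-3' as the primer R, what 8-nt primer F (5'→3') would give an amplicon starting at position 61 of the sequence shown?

The reverse primer's reverse complement AGCCGAAAGCTACCGTTG matches the template at positions 123–140; the product starts at position 61.
The forward primer is identical to the top strand over positions 61–68: TATACTAT.

5'-TATACTAT-3'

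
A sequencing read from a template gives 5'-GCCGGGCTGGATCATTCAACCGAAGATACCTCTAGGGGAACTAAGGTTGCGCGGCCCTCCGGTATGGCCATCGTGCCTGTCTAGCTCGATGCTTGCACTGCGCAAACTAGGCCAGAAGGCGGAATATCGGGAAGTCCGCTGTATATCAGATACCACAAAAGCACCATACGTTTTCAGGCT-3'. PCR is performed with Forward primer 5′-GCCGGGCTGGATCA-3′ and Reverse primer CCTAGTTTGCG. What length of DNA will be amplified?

Scanning the template, GCCGGGCTGGATCA occurs at positions 1–14; this primer anneals to the bottom strand there with its 3' end pointing downstream.
Taking the reverse complement of CCTAGTTTGCG gives CGCAAACTAGG, found at positions 101–111 on the template; the primer anneals here to the top strand with its 3' end pointing upstream.
Product length = (reverse-primer end) − (forward-primer start) + 1 = 111 − 1 + 1 = 111 bp.

111 bp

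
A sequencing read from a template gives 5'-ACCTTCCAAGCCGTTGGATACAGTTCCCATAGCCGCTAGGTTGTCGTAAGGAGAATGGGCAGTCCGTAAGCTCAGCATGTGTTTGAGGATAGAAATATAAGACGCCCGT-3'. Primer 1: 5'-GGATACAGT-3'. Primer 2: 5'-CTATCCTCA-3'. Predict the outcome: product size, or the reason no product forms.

Primer 1 (GGATACAGT) matches the top strand at positions 16–24; it acts as a forward primer.
Primer 2's reverse complement is TGAGGATAG, matching the top strand at positions 84–92; it acts as a reverse primer.
The 3' ends face each other across positions 16–92, giving a 77 bp product.

Yes — a 77 bp product.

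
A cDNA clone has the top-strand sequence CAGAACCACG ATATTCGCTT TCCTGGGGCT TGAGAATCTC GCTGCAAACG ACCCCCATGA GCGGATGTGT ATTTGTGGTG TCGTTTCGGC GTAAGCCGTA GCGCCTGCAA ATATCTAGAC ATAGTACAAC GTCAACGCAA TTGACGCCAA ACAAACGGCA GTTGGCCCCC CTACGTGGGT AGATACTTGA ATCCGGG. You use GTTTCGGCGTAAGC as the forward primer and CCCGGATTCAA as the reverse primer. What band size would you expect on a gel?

115 bp

Scanning the template, GTTTCGGCGTAAGC occurs at positions 83–96; this primer anneals to the bottom strand there with its 3' end pointing downstream.
Taking the reverse complement of CCCGGATTCAA gives TTGAATCCGGG, found at positions 187–197 on the template; the primer anneals here to the top strand with its 3' end pointing upstream.
The product runs from position 83 to position 197, so its length is 197 − 83 + 1 = 115 bp.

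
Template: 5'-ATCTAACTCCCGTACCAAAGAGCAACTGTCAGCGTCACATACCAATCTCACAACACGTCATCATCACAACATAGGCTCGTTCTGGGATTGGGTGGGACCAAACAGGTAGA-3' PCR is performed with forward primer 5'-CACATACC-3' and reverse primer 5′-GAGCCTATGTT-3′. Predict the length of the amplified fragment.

Scanning the template, CACATACC occurs at positions 36–43; this primer anneals to the bottom strand there with its 3' end pointing downstream.
The reverse primer's reverse complement is AACATAGGCTC, which matches the template at positions 68–78.
Amplicon spans positions 36–78: 43 bp.

43 bp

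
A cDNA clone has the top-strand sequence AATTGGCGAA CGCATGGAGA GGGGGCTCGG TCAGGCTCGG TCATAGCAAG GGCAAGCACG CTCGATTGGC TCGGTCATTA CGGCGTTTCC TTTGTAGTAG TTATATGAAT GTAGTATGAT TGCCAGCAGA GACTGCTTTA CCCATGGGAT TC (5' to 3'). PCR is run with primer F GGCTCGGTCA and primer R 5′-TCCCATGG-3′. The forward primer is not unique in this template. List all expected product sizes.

126 bp, 116 bp, 82 bp

The forward primer GGCTCGGTCA matches the top strand at positions 24–33, 34–43, 68–77.
The reverse primer's reverse complement is CCATGGGA, matching at positions 142–149.
Each forward site pairs with the reverse site to give a product ending at position 149: sizes 126, 116, 82 bp.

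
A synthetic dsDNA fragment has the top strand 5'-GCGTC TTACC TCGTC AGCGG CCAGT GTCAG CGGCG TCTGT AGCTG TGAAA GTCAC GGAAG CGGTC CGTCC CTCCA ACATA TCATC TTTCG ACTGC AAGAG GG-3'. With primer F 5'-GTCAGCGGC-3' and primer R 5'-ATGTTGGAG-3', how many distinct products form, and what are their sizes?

The forward primer GTCAGCGGC matches the top strand at positions 13–21, 26–34.
The reverse primer's reverse complement is CTCCAACAT, matching at positions 71–79.
Each forward site pairs with the reverse site to give a product ending at position 79: sizes 67, 54 bp.

Two products: 67 bp, 54 bp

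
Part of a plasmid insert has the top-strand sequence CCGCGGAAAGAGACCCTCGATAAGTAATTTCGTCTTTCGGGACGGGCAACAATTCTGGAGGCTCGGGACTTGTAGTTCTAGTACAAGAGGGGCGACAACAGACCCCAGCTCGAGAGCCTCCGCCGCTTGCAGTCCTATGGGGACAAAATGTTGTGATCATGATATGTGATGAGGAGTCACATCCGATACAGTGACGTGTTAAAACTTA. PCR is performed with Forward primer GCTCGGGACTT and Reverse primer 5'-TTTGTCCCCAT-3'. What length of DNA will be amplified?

87 bp

Forward primer GCTCGGGACTT is found on the top strand at positions 61–71.
Reverse complement of the reverse primer: ATGGGGACAAA. This occurs on the top strand at positions 137–147.
Product length = (reverse-primer end) − (forward-primer start) + 1 = 147 − 61 + 1 = 87 bp.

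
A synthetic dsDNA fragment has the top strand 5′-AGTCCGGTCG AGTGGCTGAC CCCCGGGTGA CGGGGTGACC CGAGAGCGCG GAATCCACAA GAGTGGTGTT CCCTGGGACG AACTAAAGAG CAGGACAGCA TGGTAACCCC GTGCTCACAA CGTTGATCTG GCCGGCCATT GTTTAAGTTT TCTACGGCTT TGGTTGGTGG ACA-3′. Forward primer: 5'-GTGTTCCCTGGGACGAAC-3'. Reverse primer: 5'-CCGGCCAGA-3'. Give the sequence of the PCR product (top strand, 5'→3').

5'-GTGTTCCCTGGGACGAACTAAAGAGCAGGACAGCATGGTAACCCCGTGCTCACAACGTTGATCTGGCCGG-3'

Forward primer GTGTTCCCTGGGACGAAC is found on the top strand at positions 66–83.
The reverse primer's reverse complement is TCTGGCCGG, which matches the template at positions 127–135.
The product is the template from position 66 through 135 (70 bp).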